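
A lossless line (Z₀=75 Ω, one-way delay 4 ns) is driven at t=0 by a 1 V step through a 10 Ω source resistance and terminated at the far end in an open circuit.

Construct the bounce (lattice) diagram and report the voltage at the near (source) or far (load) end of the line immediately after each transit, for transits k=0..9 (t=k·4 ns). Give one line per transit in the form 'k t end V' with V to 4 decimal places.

0 0 source 0.8824
1 4 load 1.7647
2 8 source 1.0900
3 12 load 0.4152
4 16 source 0.9312
5 20 load 1.4472
6 24 source 1.0526
7 28 load 0.6580
8 32 source 0.9598
9 36 load 1.2615

Γ_L=1.000000, Γ_S=-0.764706; launch V₁=1·75/85=0.882353
k=0 src: V=0.8824
k=1 load: inc=0.882353, refl=0.882353·1.000000=0.8824; V=0.000000+0.882353+0.882353=1.7647
k=2 src: inc=0.882353, refl=0.882353·-0.764706=-0.6747; V=0.882353+0.882353+-0.674740=1.0900
k=3 load: inc=-0.674740, refl=-0.674740·1.000000=-0.6747; V=1.764706+-0.674740+-0.674740=0.4152
k=4 src: inc=-0.674740, refl=-0.674740·-0.764706=0.5160; V=1.089965+-0.674740+0.515978=0.9312
k=5 load: inc=0.515978, refl=0.515978·1.000000=0.5160; V=0.415225+0.515978+0.515978=1.4472
k=6 src: inc=0.515978, refl=0.515978·-0.764706=-0.3946; V=0.931203+0.515978+-0.394571=1.0526
k=7 load: inc=-0.394571, refl=-0.394571·1.000000=-0.3946; V=1.447181+-0.394571+-0.394571=0.6580
k=8 src: inc=-0.394571, refl=-0.394571·-0.764706=0.3017; V=1.052610+-0.394571+0.301731=0.9598
k=9 load: inc=0.301731, refl=0.301731·1.000000=0.3017; V=0.658038+0.301731+0.301731=1.2615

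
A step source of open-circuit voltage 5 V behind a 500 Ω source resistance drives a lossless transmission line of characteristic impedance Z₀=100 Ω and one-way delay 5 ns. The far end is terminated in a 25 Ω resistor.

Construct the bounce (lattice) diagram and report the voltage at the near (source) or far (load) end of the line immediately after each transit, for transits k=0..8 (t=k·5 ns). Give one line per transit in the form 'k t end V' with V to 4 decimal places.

Γ_L=-0.600000, Γ_S=0.666667; launch V₁=5·100/600=0.833333
k=0 src: V=0.8333
k=1 load: inc=0.833333, refl=0.833333·-0.600000=-0.5000; V=0.000000+0.833333+-0.500000=0.3333
k=2 src: inc=-0.500000, refl=-0.500000·0.666667=-0.3333; V=0.833333+-0.500000+-0.333333=0.0000
k=3 load: inc=-0.333333, refl=-0.333333·-0.600000=0.2000; V=0.333333+-0.333333+0.200000=0.2000
k=4 src: inc=0.200000, refl=0.200000·0.666667=0.1333; V=0.000000+0.200000+0.133333=0.3333
k=5 load: inc=0.133333, refl=0.133333·-0.600000=-0.0800; V=0.200000+0.133333+-0.080000=0.2533
k=6 src: inc=-0.080000, refl=-0.080000·0.666667=-0.0533; V=0.333333+-0.080000+-0.053333=0.2000
k=7 load: inc=-0.053333, refl=-0.053333·-0.600000=0.0320; V=0.253333+-0.053333+0.032000=0.2320
k=8 src: inc=0.032000, refl=0.032000·0.666667=0.0213; V=0.200000+0.032000+0.021333=0.2533

0 0 source 0.8333
1 5 load 0.3333
2 10 source 0.0000
3 15 load 0.2000
4 20 source 0.3333
5 25 load 0.2533
6 30 source 0.2000
7 35 load 0.2320
8 40 source 0.2533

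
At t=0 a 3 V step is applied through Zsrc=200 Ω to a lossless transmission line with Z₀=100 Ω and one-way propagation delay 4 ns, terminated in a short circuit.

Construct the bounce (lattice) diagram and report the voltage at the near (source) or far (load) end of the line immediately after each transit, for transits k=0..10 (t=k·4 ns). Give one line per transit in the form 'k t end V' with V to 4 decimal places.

0 0 source 1.0000
1 4 load 0.0000
2 8 source -0.3333
3 12 load 0.0000
4 16 source 0.1111
5 20 load 0.0000
6 24 source -0.0370
7 28 load 0.0000
8 32 source 0.0123
9 36 load 0.0000
10 40 source -0.0041

Γ_L=-1.000000, Γ_S=0.333333; launch V₁=3·100/300=1.000000
k=0 src: V=1.0000
k=1 load: inc=1.000000, refl=1.000000·-1.000000=-1.0000; V=0.000000+1.000000+-1.000000=0.0000
k=2 src: inc=-1.000000, refl=-1.000000·0.333333=-0.3333; V=1.000000+-1.000000+-0.333333=-0.3333
k=3 load: inc=-0.333333, refl=-0.333333·-1.000000=0.3333; V=0.000000+-0.333333+0.333333=0.0000
k=4 src: inc=0.333333, refl=0.333333·0.333333=0.1111; V=-0.333333+0.333333+0.111111=0.1111
k=5 load: inc=0.111111, refl=0.111111·-1.000000=-0.1111; V=0.000000+0.111111+-0.111111=0.0000
k=6 src: inc=-0.111111, refl=-0.111111·0.333333=-0.0370; V=0.111111+-0.111111+-0.037037=-0.0370
k=7 load: inc=-0.037037, refl=-0.037037·-1.000000=0.0370; V=0.000000+-0.037037+0.037037=0.0000
k=8 src: inc=0.037037, refl=0.037037·0.333333=0.0123; V=-0.037037+0.037037+0.012346=0.0123
k=9 load: inc=0.012346, refl=0.012346·-1.000000=-0.0123; V=0.000000+0.012346+-0.012346=0.0000
k=10 src: inc=-0.012346, refl=-0.012346·0.333333=-0.0041; V=0.012346+-0.012346+-0.004115=-0.0041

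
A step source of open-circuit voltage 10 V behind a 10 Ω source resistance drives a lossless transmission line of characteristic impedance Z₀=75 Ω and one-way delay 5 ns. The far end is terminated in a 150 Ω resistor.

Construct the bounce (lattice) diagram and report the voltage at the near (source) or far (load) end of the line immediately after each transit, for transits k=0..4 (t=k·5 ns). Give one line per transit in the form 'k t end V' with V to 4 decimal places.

0 0 source 8.8235
1 5 load 11.7647
2 10 source 9.5156
3 15 load 8.7659
4 20 source 9.3392

Γ_L=0.333333, Γ_S=-0.764706; launch V₁=10·75/85=8.823529
k=0 src: V=8.8235
k=1 load: inc=8.823529, refl=8.823529·0.333333=2.9412; V=0.000000+8.823529+2.941176=11.7647
k=2 src: inc=2.941176, refl=2.941176·-0.764706=-2.2491; V=8.823529+2.941176+-2.249135=9.5156
k=3 load: inc=-2.249135, refl=-2.249135·0.333333=-0.7497; V=11.764706+-2.249135+-0.749712=8.7659
k=4 src: inc=-0.749712, refl=-0.749712·-0.764706=0.5733; V=9.515571+-0.749712+0.573309=9.3392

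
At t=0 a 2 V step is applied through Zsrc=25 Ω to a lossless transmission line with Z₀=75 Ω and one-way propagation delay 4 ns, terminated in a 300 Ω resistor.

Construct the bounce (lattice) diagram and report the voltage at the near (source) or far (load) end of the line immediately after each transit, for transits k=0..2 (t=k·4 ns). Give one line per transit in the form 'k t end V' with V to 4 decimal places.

Γ_L=0.600000, Γ_S=-0.500000; launch V₁=2·75/100=1.500000
k=0 src: V=1.5000
k=1 load: inc=1.500000, refl=1.500000·0.600000=0.9000; V=0.000000+1.500000+0.900000=2.4000
k=2 src: inc=0.900000, refl=0.900000·-0.500000=-0.4500; V=1.500000+0.900000+-0.450000=1.9500

0 0 source 1.5000
1 4 load 2.4000
2 8 source 1.9500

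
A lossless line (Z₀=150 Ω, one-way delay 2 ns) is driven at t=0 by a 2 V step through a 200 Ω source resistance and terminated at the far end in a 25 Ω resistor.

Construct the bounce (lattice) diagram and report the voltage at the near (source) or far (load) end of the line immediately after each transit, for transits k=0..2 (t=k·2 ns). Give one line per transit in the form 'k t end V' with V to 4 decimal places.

Γ_L=-0.714286, Γ_S=0.142857; launch V₁=2·150/350=0.857143
k=0 src: V=0.8571
k=1 load: inc=0.857143, refl=0.857143·-0.714286=-0.6122; V=0.000000+0.857143+-0.612245=0.2449
k=2 src: inc=-0.612245, refl=-0.612245·0.142857=-0.0875; V=0.857143+-0.612245+-0.087464=0.1574

0 0 source 0.8571
1 2 load 0.2449
2 4 source 0.1574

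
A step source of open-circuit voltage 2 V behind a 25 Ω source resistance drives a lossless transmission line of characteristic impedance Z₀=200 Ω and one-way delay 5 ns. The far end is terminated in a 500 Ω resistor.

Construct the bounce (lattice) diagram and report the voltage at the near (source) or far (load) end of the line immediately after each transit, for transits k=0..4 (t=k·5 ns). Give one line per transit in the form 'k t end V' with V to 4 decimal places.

Γ_L=0.428571, Γ_S=-0.777778; launch V₁=2·200/225=1.777778
k=0 src: V=1.7778
k=1 load: inc=1.777778, refl=1.777778·0.428571=0.7619; V=0.000000+1.777778+0.761905=2.5397
k=2 src: inc=0.761905, refl=0.761905·-0.777778=-0.5926; V=1.777778+0.761905+-0.592593=1.9471
k=3 load: inc=-0.592593, refl=-0.592593·0.428571=-0.2540; V=2.539683+-0.592593+-0.253968=1.6931
k=4 src: inc=-0.253968, refl=-0.253968·-0.777778=0.1975; V=1.947090+-0.253968+0.197531=1.8907

0 0 source 1.7778
1 5 load 2.5397
2 10 source 1.9471
3 15 load 1.6931
4 20 source 1.8907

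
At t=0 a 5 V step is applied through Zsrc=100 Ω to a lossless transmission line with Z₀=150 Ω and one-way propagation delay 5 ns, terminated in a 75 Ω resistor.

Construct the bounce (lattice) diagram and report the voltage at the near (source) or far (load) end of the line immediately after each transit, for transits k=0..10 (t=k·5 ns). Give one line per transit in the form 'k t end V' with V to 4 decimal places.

0 0 source 3.0000
1 5 load 2.0000
2 10 source 2.2000
3 15 load 2.1333
4 20 source 2.1467
5 25 load 2.1422
6 30 source 2.1431
7 35 load 2.1428
8 40 source 2.1429
9 45 load 2.1429
10 50 source 2.1429

Γ_L=-0.333333, Γ_S=-0.200000; launch V₁=5·150/250=3.000000
k=0 src: V=3.0000
k=1 load: inc=3.000000, refl=3.000000·-0.333333=-1.0000; V=0.000000+3.000000+-1.000000=2.0000
k=2 src: inc=-1.000000, refl=-1.000000·-0.200000=0.2000; V=3.000000+-1.000000+0.200000=2.2000
k=3 load: inc=0.200000, refl=0.200000·-0.333333=-0.0667; V=2.000000+0.200000+-0.066667=2.1333
k=4 src: inc=-0.066667, refl=-0.066667·-0.200000=0.0133; V=2.200000+-0.066667+0.013333=2.1467
k=5 load: inc=0.013333, refl=0.013333·-0.333333=-0.0044; V=2.133333+0.013333+-0.004444=2.1422
k=6 src: inc=-0.004444, refl=-0.004444·-0.200000=0.0009; V=2.146667+-0.004444+0.000889=2.1431
k=7 load: inc=0.000889, refl=0.000889·-0.333333=-0.0003; V=2.142222+0.000889+-0.000296=2.1428
k=8 src: inc=-0.000296, refl=-0.000296·-0.200000=0.0001; V=2.143111+-0.000296+0.000059=2.1429
k=9 load: inc=0.000059, refl=0.000059·-0.333333=-0.0000; V=2.142815+0.000059+-0.000020=2.1429
k=10 src: inc=-0.000020, refl=-0.000020·-0.200000=0.0000; V=2.142874+-0.000020+0.000004=2.1429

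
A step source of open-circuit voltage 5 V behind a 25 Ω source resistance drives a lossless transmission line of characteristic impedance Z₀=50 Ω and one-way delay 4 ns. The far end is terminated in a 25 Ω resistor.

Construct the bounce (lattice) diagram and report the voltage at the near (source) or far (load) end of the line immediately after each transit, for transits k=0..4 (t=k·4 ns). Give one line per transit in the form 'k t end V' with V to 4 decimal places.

0 0 source 3.3333
1 4 load 2.2222
2 8 source 2.5926
3 12 load 2.4691
4 16 source 2.5103

Γ_L=-0.333333, Γ_S=-0.333333; launch V₁=5·50/75=3.333333
k=0 src: V=3.3333
k=1 load: inc=3.333333, refl=3.333333·-0.333333=-1.1111; V=0.000000+3.333333+-1.111111=2.2222
k=2 src: inc=-1.111111, refl=-1.111111·-0.333333=0.3704; V=3.333333+-1.111111+0.370370=2.5926
k=3 load: inc=0.370370, refl=0.370370·-0.333333=-0.1235; V=2.222222+0.370370+-0.123457=2.4691
k=4 src: inc=-0.123457, refl=-0.123457·-0.333333=0.0412; V=2.592593+-0.123457+0.041152=2.5103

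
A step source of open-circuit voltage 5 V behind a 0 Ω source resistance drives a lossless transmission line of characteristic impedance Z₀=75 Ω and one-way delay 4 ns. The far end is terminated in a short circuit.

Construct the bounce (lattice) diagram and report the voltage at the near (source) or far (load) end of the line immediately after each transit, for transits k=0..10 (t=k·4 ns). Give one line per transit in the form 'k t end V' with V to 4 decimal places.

Γ_L=-1.000000, Γ_S=-1.000000; launch V₁=5·75/75=5.000000
k=0 src: V=5.0000
k=1 load: inc=5.000000, refl=5.000000·-1.000000=-5.0000; V=0.000000+5.000000+-5.000000=0.0000
k=2 src: inc=-5.000000, refl=-5.000000·-1.000000=5.0000; V=5.000000+-5.000000+5.000000=5.0000
k=3 load: inc=5.000000, refl=5.000000·-1.000000=-5.0000; V=0.000000+5.000000+-5.000000=0.0000
k=4 src: inc=-5.000000, refl=-5.000000·-1.000000=5.0000; V=5.000000+-5.000000+5.000000=5.0000
k=5 load: inc=5.000000, refl=5.000000·-1.000000=-5.0000; V=0.000000+5.000000+-5.000000=0.0000
k=6 src: inc=-5.000000, refl=-5.000000·-1.000000=5.0000; V=5.000000+-5.000000+5.000000=5.0000
k=7 load: inc=5.000000, refl=5.000000·-1.000000=-5.0000; V=0.000000+5.000000+-5.000000=0.0000
k=8 src: inc=-5.000000, refl=-5.000000·-1.000000=5.0000; V=5.000000+-5.000000+5.000000=5.0000
k=9 load: inc=5.000000, refl=5.000000·-1.000000=-5.0000; V=0.000000+5.000000+-5.000000=0.0000
k=10 src: inc=-5.000000, refl=-5.000000·-1.000000=5.0000; V=5.000000+-5.000000+5.000000=5.0000

0 0 source 5.0000
1 4 load 0.0000
2 8 source 5.0000
3 12 load 0.0000
4 16 source 5.0000
5 20 load 0.0000
6 24 source 5.0000
7 28 load 0.0000
8 32 source 5.0000
9 36 load 0.0000
10 40 source 5.0000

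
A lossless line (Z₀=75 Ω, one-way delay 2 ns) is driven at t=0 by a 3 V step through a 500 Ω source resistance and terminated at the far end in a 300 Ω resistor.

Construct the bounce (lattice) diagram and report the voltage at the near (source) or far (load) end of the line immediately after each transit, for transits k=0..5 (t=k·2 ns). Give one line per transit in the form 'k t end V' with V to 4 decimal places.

Γ_L=0.600000, Γ_S=0.739130; launch V₁=3·75/575=0.391304
k=0 src: V=0.3913
k=1 load: inc=0.391304, refl=0.391304·0.600000=0.2348; V=0.000000+0.391304+0.234783=0.6261
k=2 src: inc=0.234783, refl=0.234783·0.739130=0.1735; V=0.391304+0.234783+0.173535=0.7996
k=3 load: inc=0.173535, refl=0.173535·0.600000=0.1041; V=0.626087+0.173535+0.104121=0.9037
k=4 src: inc=0.104121, refl=0.104121·0.739130=0.0770; V=0.799622+0.104121+0.076959=0.9807
k=5 load: inc=0.076959, refl=0.076959·0.600000=0.0462; V=0.903743+0.076959+0.046175=1.0269

0 0 source 0.3913
1 2 load 0.6261
2 4 source 0.7996
3 6 load 0.9037
4 8 source 0.9807
5 10 load 1.0269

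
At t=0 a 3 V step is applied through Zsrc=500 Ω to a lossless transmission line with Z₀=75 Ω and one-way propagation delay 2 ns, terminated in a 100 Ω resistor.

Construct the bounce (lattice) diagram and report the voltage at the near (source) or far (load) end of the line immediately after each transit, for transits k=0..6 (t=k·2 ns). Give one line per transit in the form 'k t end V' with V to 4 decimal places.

Γ_L=0.142857, Γ_S=0.739130; launch V₁=3·75/575=0.391304
k=0 src: V=0.3913
k=1 load: inc=0.391304, refl=0.391304·0.142857=0.0559; V=0.000000+0.391304+0.055901=0.4472
k=2 src: inc=0.055901, refl=0.055901·0.739130=0.0413; V=0.391304+0.055901+0.041318=0.4885
k=3 load: inc=0.041318, refl=0.041318·0.142857=0.0059; V=0.447205+0.041318+0.005903=0.4944
k=4 src: inc=0.005903, refl=0.005903·0.739130=0.0044; V=0.488523+0.005903+0.004363=0.4988
k=5 load: inc=0.004363, refl=0.004363·0.142857=0.0006; V=0.494425+0.004363+0.000623=0.4994
k=6 src: inc=0.000623, refl=0.000623·0.739130=0.0005; V=0.498788+0.000623+0.000461=0.4999

0 0 source 0.3913
1 2 load 0.4472
2 4 source 0.4885
3 6 load 0.4944
4 8 source 0.4988
5 10 load 0.4994
6 12 source 0.4999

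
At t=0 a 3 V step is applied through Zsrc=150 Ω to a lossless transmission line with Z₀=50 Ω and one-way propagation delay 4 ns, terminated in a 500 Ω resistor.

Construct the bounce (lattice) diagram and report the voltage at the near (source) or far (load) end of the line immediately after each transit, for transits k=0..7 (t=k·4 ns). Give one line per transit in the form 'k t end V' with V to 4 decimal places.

0 0 source 0.7500
1 4 load 1.3636
2 8 source 1.6705
3 12 load 1.9215
4 16 source 2.0470
5 20 load 2.1497
6 24 source 2.2010
7 28 load 2.2431

Γ_L=0.818182, Γ_S=0.500000; launch V₁=3·50/200=0.750000
k=0 src: V=0.7500
k=1 load: inc=0.750000, refl=0.750000·0.818182=0.6136; V=0.000000+0.750000+0.613636=1.3636
k=2 src: inc=0.613636, refl=0.613636·0.500000=0.3068; V=0.750000+0.613636+0.306818=1.6705
k=3 load: inc=0.306818, refl=0.306818·0.818182=0.2510; V=1.363636+0.306818+0.251033=1.9215
k=4 src: inc=0.251033, refl=0.251033·0.500000=0.1255; V=1.670455+0.251033+0.125517=2.0470
k=5 load: inc=0.125517, refl=0.125517·0.818182=0.1027; V=1.921488+0.125517+0.102695=2.1497
k=6 src: inc=0.102695, refl=0.102695·0.500000=0.0513; V=2.047004+0.102695+0.051348=2.2010
k=7 load: inc=0.051348, refl=0.051348·0.818182=0.0420; V=2.149699+0.051348+0.042012=2.2431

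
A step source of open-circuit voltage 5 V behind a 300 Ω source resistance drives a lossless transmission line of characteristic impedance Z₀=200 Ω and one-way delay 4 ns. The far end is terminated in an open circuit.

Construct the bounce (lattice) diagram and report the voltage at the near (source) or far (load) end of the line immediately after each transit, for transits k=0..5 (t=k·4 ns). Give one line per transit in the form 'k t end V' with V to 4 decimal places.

Γ_L=1.000000, Γ_S=0.200000; launch V₁=5·200/500=2.000000
k=0 src: V=2.0000
k=1 load: inc=2.000000, refl=2.000000·1.000000=2.0000; V=0.000000+2.000000+2.000000=4.0000
k=2 src: inc=2.000000, refl=2.000000·0.200000=0.4000; V=2.000000+2.000000+0.400000=4.4000
k=3 load: inc=0.400000, refl=0.400000·1.000000=0.4000; V=4.000000+0.400000+0.400000=4.8000
k=4 src: inc=0.400000, refl=0.400000·0.200000=0.0800; V=4.400000+0.400000+0.080000=4.8800
k=5 load: inc=0.080000, refl=0.080000·1.000000=0.0800; V=4.800000+0.080000+0.080000=4.9600

0 0 source 2.0000
1 4 load 4.0000
2 8 source 4.4000
3 12 load 4.8000
4 16 source 4.8800
5 20 load 4.9600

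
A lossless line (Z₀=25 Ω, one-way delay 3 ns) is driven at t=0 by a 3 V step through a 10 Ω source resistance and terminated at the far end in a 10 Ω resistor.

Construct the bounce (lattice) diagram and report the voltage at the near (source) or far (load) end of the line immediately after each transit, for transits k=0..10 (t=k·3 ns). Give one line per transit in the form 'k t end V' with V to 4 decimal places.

0 0 source 2.1429
1 3 load 1.2245
2 6 source 1.6181
3 9 load 1.4494
4 12 source 1.5217
5 15 load 1.4907
6 18 source 1.5040
7 21 load 1.4983
8 24 source 1.5007
9 27 load 1.4997
10 30 source 1.5001

Γ_L=-0.428571, Γ_S=-0.428571; launch V₁=3·25/35=2.142857
k=0 src: V=2.1429
k=1 load: inc=2.142857, refl=2.142857·-0.428571=-0.9184; V=0.000000+2.142857+-0.918367=1.2245
k=2 src: inc=-0.918367, refl=-0.918367·-0.428571=0.3936; V=2.142857+-0.918367+0.393586=1.6181
k=3 load: inc=0.393586, refl=0.393586·-0.428571=-0.1687; V=1.224490+0.393586+-0.168680=1.4494
k=4 src: inc=-0.168680, refl=-0.168680·-0.428571=0.0723; V=1.618076+-0.168680+0.072291=1.5217
k=5 load: inc=0.072291, refl=0.072291·-0.428571=-0.0310; V=1.449396+0.072291+-0.030982=1.4907
k=6 src: inc=-0.030982, refl=-0.030982·-0.428571=0.0133; V=1.521687+-0.030982+0.013278=1.5040
k=7 load: inc=0.013278, refl=0.013278·-0.428571=-0.0057; V=1.490705+0.013278+-0.005691=1.4983
k=8 src: inc=-0.005691, refl=-0.005691·-0.428571=0.0024; V=1.503983+-0.005691+0.002439=1.5007
k=9 load: inc=0.002439, refl=0.002439·-0.428571=-0.0010; V=1.498293+0.002439+-0.001045=1.4997
k=10 src: inc=-0.001045, refl=-0.001045·-0.428571=0.0004; V=1.500732+-0.001045+0.000448=1.5001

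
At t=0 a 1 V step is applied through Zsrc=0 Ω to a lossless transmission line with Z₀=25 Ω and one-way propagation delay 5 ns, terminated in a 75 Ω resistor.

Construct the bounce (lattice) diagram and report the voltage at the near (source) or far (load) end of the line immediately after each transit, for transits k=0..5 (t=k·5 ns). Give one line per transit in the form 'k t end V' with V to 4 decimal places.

Γ_L=0.500000, Γ_S=-1.000000; launch V₁=1·25/25=1.000000
k=0 src: V=1.0000
k=1 load: inc=1.000000, refl=1.000000·0.500000=0.5000; V=0.000000+1.000000+0.500000=1.5000
k=2 src: inc=0.500000, refl=0.500000·-1.000000=-0.5000; V=1.000000+0.500000+-0.500000=1.0000
k=3 load: inc=-0.500000, refl=-0.500000·0.500000=-0.2500; V=1.500000+-0.500000+-0.250000=0.7500
k=4 src: inc=-0.250000, refl=-0.250000·-1.000000=0.2500; V=1.000000+-0.250000+0.250000=1.0000
k=5 load: inc=0.250000, refl=0.250000·0.500000=0.1250; V=0.750000+0.250000+0.125000=1.1250

0 0 source 1.0000
1 5 load 1.5000
2 10 source 1.0000
3 15 load 0.7500
4 20 source 1.0000
5 25 load 1.1250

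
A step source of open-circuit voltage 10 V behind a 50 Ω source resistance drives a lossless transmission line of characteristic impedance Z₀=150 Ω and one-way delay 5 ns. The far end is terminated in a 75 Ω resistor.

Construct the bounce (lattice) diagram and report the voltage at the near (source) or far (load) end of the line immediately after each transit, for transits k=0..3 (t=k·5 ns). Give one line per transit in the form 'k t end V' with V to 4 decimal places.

0 0 source 7.5000
1 5 load 5.0000
2 10 source 6.2500
3 15 load 5.8333

Γ_L=-0.333333, Γ_S=-0.500000; launch V₁=10·150/200=7.500000
k=0 src: V=7.5000
k=1 load: inc=7.500000, refl=7.500000·-0.333333=-2.5000; V=0.000000+7.500000+-2.500000=5.0000
k=2 src: inc=-2.500000, refl=-2.500000·-0.500000=1.2500; V=7.500000+-2.500000+1.250000=6.2500
k=3 load: inc=1.250000, refl=1.250000·-0.333333=-0.4167; V=5.000000+1.250000+-0.416667=5.8333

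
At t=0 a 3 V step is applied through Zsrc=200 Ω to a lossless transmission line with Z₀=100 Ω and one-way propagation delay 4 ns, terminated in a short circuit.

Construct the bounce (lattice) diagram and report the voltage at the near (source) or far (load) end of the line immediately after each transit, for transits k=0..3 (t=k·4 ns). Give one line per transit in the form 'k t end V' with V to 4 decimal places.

Γ_L=-1.000000, Γ_S=0.333333; launch V₁=3·100/300=1.000000
k=0 src: V=1.0000
k=1 load: inc=1.000000, refl=1.000000·-1.000000=-1.0000; V=0.000000+1.000000+-1.000000=0.0000
k=2 src: inc=-1.000000, refl=-1.000000·0.333333=-0.3333; V=1.000000+-1.000000+-0.333333=-0.3333
k=3 load: inc=-0.333333, refl=-0.333333·-1.000000=0.3333; V=0.000000+-0.333333+0.333333=0.0000

0 0 source 1.0000
1 4 load 0.0000
2 8 source -0.3333
3 12 load 0.0000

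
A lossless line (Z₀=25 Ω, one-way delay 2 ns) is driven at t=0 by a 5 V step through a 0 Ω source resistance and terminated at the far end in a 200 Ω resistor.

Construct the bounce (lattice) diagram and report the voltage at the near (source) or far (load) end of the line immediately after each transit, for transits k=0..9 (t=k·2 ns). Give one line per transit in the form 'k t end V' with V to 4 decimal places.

0 0 source 5.0000
1 2 load 8.8889
2 4 source 5.0000
3 6 load 1.9753
4 8 source 5.0000
5 10 load 7.3525
6 12 source 5.0000
7 14 load 3.1702
8 16 source 5.0000
9 18 load 6.4231

Γ_L=0.777778, Γ_S=-1.000000; launch V₁=5·25/25=5.000000
k=0 src: V=5.0000
k=1 load: inc=5.000000, refl=5.000000·0.777778=3.8889; V=0.000000+5.000000+3.888889=8.8889
k=2 src: inc=3.888889, refl=3.888889·-1.000000=-3.8889; V=5.000000+3.888889+-3.888889=5.0000
k=3 load: inc=-3.888889, refl=-3.888889·0.777778=-3.0247; V=8.888889+-3.888889+-3.024691=1.9753
k=4 src: inc=-3.024691, refl=-3.024691·-1.000000=3.0247; V=5.000000+-3.024691+3.024691=5.0000
k=5 load: inc=3.024691, refl=3.024691·0.777778=2.3525; V=1.975309+3.024691+2.352538=7.3525
k=6 src: inc=2.352538, refl=2.352538·-1.000000=-2.3525; V=5.000000+2.352538+-2.352538=5.0000
k=7 load: inc=-2.352538, refl=-2.352538·0.777778=-1.8298; V=7.352538+-2.352538+-1.829752=3.1702
k=8 src: inc=-1.829752, refl=-1.829752·-1.000000=1.8298; V=5.000000+-1.829752+1.829752=5.0000
k=9 load: inc=1.829752, refl=1.829752·0.777778=1.4231; V=3.170248+1.829752+1.423140=6.4231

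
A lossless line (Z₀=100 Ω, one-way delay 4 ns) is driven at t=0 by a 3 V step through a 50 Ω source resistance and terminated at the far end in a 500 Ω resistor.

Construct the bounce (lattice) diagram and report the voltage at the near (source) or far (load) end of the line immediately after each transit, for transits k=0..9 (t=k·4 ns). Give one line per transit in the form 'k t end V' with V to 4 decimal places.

0 0 source 2.0000
1 4 load 3.3333
2 8 source 2.8889
3 12 load 2.5926
4 16 source 2.6914
5 20 load 2.7572
6 24 source 2.7353
7 28 load 2.7206
8 32 source 2.7255
9 36 load 2.7288

Γ_L=0.666667, Γ_S=-0.333333; launch V₁=3·100/150=2.000000
k=0 src: V=2.0000
k=1 load: inc=2.000000, refl=2.000000·0.666667=1.3333; V=0.000000+2.000000+1.333333=3.3333
k=2 src: inc=1.333333, refl=1.333333·-0.333333=-0.4444; V=2.000000+1.333333+-0.444444=2.8889
k=3 load: inc=-0.444444, refl=-0.444444·0.666667=-0.2963; V=3.333333+-0.444444+-0.296296=2.5926
k=4 src: inc=-0.296296, refl=-0.296296·-0.333333=0.0988; V=2.888889+-0.296296+0.098765=2.6914
k=5 load: inc=0.098765, refl=0.098765·0.666667=0.0658; V=2.592593+0.098765+0.065844=2.7572
k=6 src: inc=0.065844, refl=0.065844·-0.333333=-0.0219; V=2.691358+0.065844+-0.021948=2.7353
k=7 load: inc=-0.021948, refl=-0.021948·0.666667=-0.0146; V=2.757202+-0.021948+-0.014632=2.7206
k=8 src: inc=-0.014632, refl=-0.014632·-0.333333=0.0049; V=2.735254+-0.014632+0.004877=2.7255
k=9 load: inc=0.004877, refl=0.004877·0.666667=0.0033; V=2.720622+0.004877+0.003252=2.7288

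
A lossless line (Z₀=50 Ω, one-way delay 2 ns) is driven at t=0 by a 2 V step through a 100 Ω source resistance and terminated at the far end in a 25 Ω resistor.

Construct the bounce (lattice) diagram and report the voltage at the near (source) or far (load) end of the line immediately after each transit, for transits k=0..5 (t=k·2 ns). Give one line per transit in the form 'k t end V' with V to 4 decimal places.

Γ_L=-0.333333, Γ_S=0.333333; launch V₁=2·50/150=0.666667
k=0 src: V=0.6667
k=1 load: inc=0.666667, refl=0.666667·-0.333333=-0.2222; V=0.000000+0.666667+-0.222222=0.4444
k=2 src: inc=-0.222222, refl=-0.222222·0.333333=-0.0741; V=0.666667+-0.222222+-0.074074=0.3704
k=3 load: inc=-0.074074, refl=-0.074074·-0.333333=0.0247; V=0.444444+-0.074074+0.024691=0.3951
k=4 src: inc=0.024691, refl=0.024691·0.333333=0.0082; V=0.370370+0.024691+0.008230=0.4033
k=5 load: inc=0.008230, refl=0.008230·-0.333333=-0.0027; V=0.395062+0.008230+-0.002743=0.4005

0 0 source 0.6667
1 2 load 0.4444
2 4 source 0.3704
3 6 load 0.3951
4 8 source 0.4033
5 10 load 0.4005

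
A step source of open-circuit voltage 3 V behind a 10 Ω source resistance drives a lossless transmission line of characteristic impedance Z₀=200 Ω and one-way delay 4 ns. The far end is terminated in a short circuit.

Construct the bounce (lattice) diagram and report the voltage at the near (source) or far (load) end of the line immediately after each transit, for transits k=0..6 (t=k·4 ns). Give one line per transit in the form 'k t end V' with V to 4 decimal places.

Γ_L=-1.000000, Γ_S=-0.904762; launch V₁=3·200/210=2.857143
k=0 src: V=2.8571
k=1 load: inc=2.857143, refl=2.857143·-1.000000=-2.8571; V=0.000000+2.857143+-2.857143=0.0000
k=2 src: inc=-2.857143, refl=-2.857143·-0.904762=2.5850; V=2.857143+-2.857143+2.585034=2.5850
k=3 load: inc=2.585034, refl=2.585034·-1.000000=-2.5850; V=0.000000+2.585034+-2.585034=0.0000
k=4 src: inc=-2.585034, refl=-2.585034·-0.904762=2.3388; V=2.585034+-2.585034+2.338840=2.3388
k=5 load: inc=2.338840, refl=2.338840·-1.000000=-2.3388; V=0.000000+2.338840+-2.338840=0.0000
k=6 src: inc=-2.338840, refl=-2.338840·-0.904762=2.1161; V=2.338840+-2.338840+2.116094=2.1161

0 0 source 2.8571
1 4 load 0.0000
2 8 source 2.5850
3 12 load 0.0000
4 16 source 2.3388
5 20 load 0.0000
6 24 source 2.1161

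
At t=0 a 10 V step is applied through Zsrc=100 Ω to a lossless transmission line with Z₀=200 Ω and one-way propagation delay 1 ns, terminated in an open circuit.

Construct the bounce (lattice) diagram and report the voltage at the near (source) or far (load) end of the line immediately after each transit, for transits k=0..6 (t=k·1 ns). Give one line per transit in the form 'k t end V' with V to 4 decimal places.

0 0 source 6.6667
1 1 load 13.3333
2 2 source 11.1111
3 3 load 8.8889
4 4 source 9.6296
5 5 load 10.3704
6 6 source 10.1235

Γ_L=1.000000, Γ_S=-0.333333; launch V₁=10·200/300=6.666667
k=0 src: V=6.6667
k=1 load: inc=6.666667, refl=6.666667·1.000000=6.6667; V=0.000000+6.666667+6.666667=13.3333
k=2 src: inc=6.666667, refl=6.666667·-0.333333=-2.2222; V=6.666667+6.666667+-2.222222=11.1111
k=3 load: inc=-2.222222, refl=-2.222222·1.000000=-2.2222; V=13.333333+-2.222222+-2.222222=8.8889
k=4 src: inc=-2.222222, refl=-2.222222·-0.333333=0.7407; V=11.111111+-2.222222+0.740741=9.6296
k=5 load: inc=0.740741, refl=0.740741·1.000000=0.7407; V=8.888889+0.740741+0.740741=10.3704
k=6 src: inc=0.740741, refl=0.740741·-0.333333=-0.2469; V=9.629630+0.740741+-0.246914=10.1235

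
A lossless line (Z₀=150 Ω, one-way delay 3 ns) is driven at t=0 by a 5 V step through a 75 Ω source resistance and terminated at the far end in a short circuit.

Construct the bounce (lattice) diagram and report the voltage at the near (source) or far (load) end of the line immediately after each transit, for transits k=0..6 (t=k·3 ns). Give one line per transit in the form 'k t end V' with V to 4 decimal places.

Γ_L=-1.000000, Γ_S=-0.333333; launch V₁=5·150/225=3.333333
k=0 src: V=3.3333
k=1 load: inc=3.333333, refl=3.333333·-1.000000=-3.3333; V=0.000000+3.333333+-3.333333=0.0000
k=2 src: inc=-3.333333, refl=-3.333333·-0.333333=1.1111; V=3.333333+-3.333333+1.111111=1.1111
k=3 load: inc=1.111111, refl=1.111111·-1.000000=-1.1111; V=0.000000+1.111111+-1.111111=0.0000
k=4 src: inc=-1.111111, refl=-1.111111·-0.333333=0.3704; V=1.111111+-1.111111+0.370370=0.3704
k=5 load: inc=0.370370, refl=0.370370·-1.000000=-0.3704; V=0.000000+0.370370+-0.370370=0.0000
k=6 src: inc=-0.370370, refl=-0.370370·-0.333333=0.1235; V=0.370370+-0.370370+0.123457=0.1235

0 0 source 3.3333
1 3 load 0.0000
2 6 source 1.1111
3 9 load 0.0000
4 12 source 0.3704
5 15 load 0.0000
6 18 source 0.1235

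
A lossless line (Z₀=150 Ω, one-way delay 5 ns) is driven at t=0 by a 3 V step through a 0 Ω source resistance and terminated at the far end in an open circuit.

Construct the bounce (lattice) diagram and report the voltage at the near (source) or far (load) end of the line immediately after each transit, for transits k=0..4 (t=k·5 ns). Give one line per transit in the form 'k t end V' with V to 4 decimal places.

Γ_L=1.000000, Γ_S=-1.000000; launch V₁=3·150/150=3.000000
k=0 src: V=3.0000
k=1 load: inc=3.000000, refl=3.000000·1.000000=3.0000; V=0.000000+3.000000+3.000000=6.0000
k=2 src: inc=3.000000, refl=3.000000·-1.000000=-3.0000; V=3.000000+3.000000+-3.000000=3.0000
k=3 load: inc=-3.000000, refl=-3.000000·1.000000=-3.0000; V=6.000000+-3.000000+-3.000000=0.0000
k=4 src: inc=-3.000000, refl=-3.000000·-1.000000=3.0000; V=3.000000+-3.000000+3.000000=3.0000

0 0 source 3.0000
1 5 load 6.0000
2 10 source 3.0000
3 15 load 0.0000
4 20 source 3.0000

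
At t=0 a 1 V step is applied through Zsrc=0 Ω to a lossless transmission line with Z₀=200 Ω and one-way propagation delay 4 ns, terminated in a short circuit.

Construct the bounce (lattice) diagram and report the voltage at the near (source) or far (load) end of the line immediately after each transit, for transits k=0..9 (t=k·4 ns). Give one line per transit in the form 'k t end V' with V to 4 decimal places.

Γ_L=-1.000000, Γ_S=-1.000000; launch V₁=1·200/200=1.000000
k=0 src: V=1.0000
k=1 load: inc=1.000000, refl=1.000000·-1.000000=-1.0000; V=0.000000+1.000000+-1.000000=0.0000
k=2 src: inc=-1.000000, refl=-1.000000·-1.000000=1.0000; V=1.000000+-1.000000+1.000000=1.0000
k=3 load: inc=1.000000, refl=1.000000·-1.000000=-1.0000; V=0.000000+1.000000+-1.000000=0.0000
k=4 src: inc=-1.000000, refl=-1.000000·-1.000000=1.0000; V=1.000000+-1.000000+1.000000=1.0000
k=5 load: inc=1.000000, refl=1.000000·-1.000000=-1.0000; V=0.000000+1.000000+-1.000000=0.0000
k=6 src: inc=-1.000000, refl=-1.000000·-1.000000=1.0000; V=1.000000+-1.000000+1.000000=1.0000
k=7 load: inc=1.000000, refl=1.000000·-1.000000=-1.0000; V=0.000000+1.000000+-1.000000=0.0000
k=8 src: inc=-1.000000, refl=-1.000000·-1.000000=1.0000; V=1.000000+-1.000000+1.000000=1.0000
k=9 load: inc=1.000000, refl=1.000000·-1.000000=-1.0000; V=0.000000+1.000000+-1.000000=0.0000

0 0 source 1.0000
1 4 load 0.0000
2 8 source 1.0000
3 12 load 0.0000
4 16 source 1.0000
5 20 load 0.0000
6 24 source 1.0000
7 28 load 0.0000
8 32 source 1.0000
9 36 load 0.0000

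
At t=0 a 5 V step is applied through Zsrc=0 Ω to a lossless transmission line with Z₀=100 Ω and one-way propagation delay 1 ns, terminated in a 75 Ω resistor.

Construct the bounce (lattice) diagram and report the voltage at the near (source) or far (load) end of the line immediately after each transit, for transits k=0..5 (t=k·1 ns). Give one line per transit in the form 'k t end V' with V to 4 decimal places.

Γ_L=-0.142857, Γ_S=-1.000000; launch V₁=5·100/100=5.000000
k=0 src: V=5.0000
k=1 load: inc=5.000000, refl=5.000000·-0.142857=-0.7143; V=0.000000+5.000000+-0.714286=4.2857
k=2 src: inc=-0.714286, refl=-0.714286·-1.000000=0.7143; V=5.000000+-0.714286+0.714286=5.0000
k=3 load: inc=0.714286, refl=0.714286·-0.142857=-0.1020; V=4.285714+0.714286+-0.102041=4.8980
k=4 src: inc=-0.102041, refl=-0.102041·-1.000000=0.1020; V=5.000000+-0.102041+0.102041=5.0000
k=5 load: inc=0.102041, refl=0.102041·-0.142857=-0.0146; V=4.897959+0.102041+-0.014577=4.9854

0 0 source 5.0000
1 1 load 4.2857
2 2 source 5.0000
3 3 load 4.8980
4 4 source 5.0000
5 5 load 4.9854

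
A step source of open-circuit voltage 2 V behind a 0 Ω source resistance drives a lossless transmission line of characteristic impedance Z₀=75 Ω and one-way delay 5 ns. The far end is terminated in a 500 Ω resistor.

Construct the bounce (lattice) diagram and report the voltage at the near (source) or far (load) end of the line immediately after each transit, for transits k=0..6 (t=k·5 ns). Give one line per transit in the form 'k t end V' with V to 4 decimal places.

Γ_L=0.739130, Γ_S=-1.000000; launch V₁=2·75/75=2.000000
k=0 src: V=2.0000
k=1 load: inc=2.000000, refl=2.000000·0.739130=1.4783; V=0.000000+2.000000+1.478261=3.4783
k=2 src: inc=1.478261, refl=1.478261·-1.000000=-1.4783; V=2.000000+1.478261+-1.478261=2.0000
k=3 load: inc=-1.478261, refl=-1.478261·0.739130=-1.0926; V=3.478261+-1.478261+-1.092628=0.9074
k=4 src: inc=-1.092628, refl=-1.092628·-1.000000=1.0926; V=2.000000+-1.092628+1.092628=2.0000
k=5 load: inc=1.092628, refl=1.092628·0.739130=0.8076; V=0.907372+1.092628+0.807594=2.8076
k=6 src: inc=0.807594, refl=0.807594·-1.000000=-0.8076; V=2.000000+0.807594+-0.807594=2.0000

0 0 source 2.0000
1 5 load 3.4783
2 10 source 2.0000
3 15 load 0.9074
4 20 source 2.0000
5 25 load 2.8076
6 30 source 2.0000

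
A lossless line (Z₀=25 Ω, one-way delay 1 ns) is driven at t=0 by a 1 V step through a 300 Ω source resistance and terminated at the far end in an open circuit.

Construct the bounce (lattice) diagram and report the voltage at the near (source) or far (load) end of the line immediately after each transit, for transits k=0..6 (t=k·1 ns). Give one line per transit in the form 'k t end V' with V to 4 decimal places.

0 0 source 0.0769
1 1 load 0.1538
2 2 source 0.2189
3 3 load 0.2840
4 4 source 0.3391
5 5 load 0.3942
6 6 source 0.4408

Γ_L=1.000000, Γ_S=0.846154; launch V₁=1·25/325=0.076923
k=0 src: V=0.0769
k=1 load: inc=0.076923, refl=0.076923·1.000000=0.0769; V=0.000000+0.076923+0.076923=0.1538
k=2 src: inc=0.076923, refl=0.076923·0.846154=0.0651; V=0.076923+0.076923+0.065089=0.2189
k=3 load: inc=0.065089, refl=0.065089·1.000000=0.0651; V=0.153846+0.065089+0.065089=0.2840
k=4 src: inc=0.065089, refl=0.065089·0.846154=0.0551; V=0.218935+0.065089+0.055075=0.3391
k=5 load: inc=0.055075, refl=0.055075·1.000000=0.0551; V=0.284024+0.055075+0.055075=0.3942
k=6 src: inc=0.055075, refl=0.055075·0.846154=0.0466; V=0.339099+0.055075+0.046602=0.4408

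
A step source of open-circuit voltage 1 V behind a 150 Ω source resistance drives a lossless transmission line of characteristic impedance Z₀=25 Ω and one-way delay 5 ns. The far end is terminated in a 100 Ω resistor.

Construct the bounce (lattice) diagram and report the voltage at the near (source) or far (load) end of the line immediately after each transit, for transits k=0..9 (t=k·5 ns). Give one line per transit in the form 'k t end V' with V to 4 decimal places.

0 0 source 0.1429
1 5 load 0.2286
2 10 source 0.2898
3 15 load 0.3265
4 20 source 0.3528
5 25 load 0.3685
6 30 source 0.3798
7 35 load 0.3865
8 40 source 0.3913
9 45 load 0.3942

Γ_L=0.600000, Γ_S=0.714286; launch V₁=1·25/175=0.142857
k=0 src: V=0.1429
k=1 load: inc=0.142857, refl=0.142857·0.600000=0.0857; V=0.000000+0.142857+0.085714=0.2286
k=2 src: inc=0.085714, refl=0.085714·0.714286=0.0612; V=0.142857+0.085714+0.061224=0.2898
k=3 load: inc=0.061224, refl=0.061224·0.600000=0.0367; V=0.228571+0.061224+0.036735=0.3265
k=4 src: inc=0.036735, refl=0.036735·0.714286=0.0262; V=0.289796+0.036735+0.026239=0.3528
k=5 load: inc=0.026239, refl=0.026239·0.600000=0.0157; V=0.326531+0.026239+0.015743=0.3685
k=6 src: inc=0.015743, refl=0.015743·0.714286=0.0112; V=0.352770+0.015743+0.011245=0.3798
k=7 load: inc=0.011245, refl=0.011245·0.600000=0.0067; V=0.368513+0.011245+0.006747=0.3865
k=8 src: inc=0.006747, refl=0.006747·0.714286=0.0048; V=0.379758+0.006747+0.004819=0.3913
k=9 load: inc=0.004819, refl=0.004819·0.600000=0.0029; V=0.386506+0.004819+0.002892=0.3942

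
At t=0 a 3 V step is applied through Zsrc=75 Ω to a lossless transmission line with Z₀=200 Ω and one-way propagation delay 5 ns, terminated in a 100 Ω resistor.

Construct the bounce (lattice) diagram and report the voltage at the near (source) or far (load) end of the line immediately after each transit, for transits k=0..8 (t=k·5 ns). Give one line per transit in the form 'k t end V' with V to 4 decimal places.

Γ_L=-0.333333, Γ_S=-0.454545; launch V₁=3·200/275=2.181818
k=0 src: V=2.1818
k=1 load: inc=2.181818, refl=2.181818·-0.333333=-0.7273; V=0.000000+2.181818+-0.727273=1.4545
k=2 src: inc=-0.727273, refl=-0.727273·-0.454545=0.3306; V=2.181818+-0.727273+0.330579=1.7851
k=3 load: inc=0.330579, refl=0.330579·-0.333333=-0.1102; V=1.454545+0.330579+-0.110193=1.6749
k=4 src: inc=-0.110193, refl=-0.110193·-0.454545=0.0501; V=1.785124+-0.110193+0.050088=1.7250
k=5 load: inc=0.050088, refl=0.050088·-0.333333=-0.0167; V=1.674931+0.050088+-0.016696=1.7083
k=6 src: inc=-0.016696, refl=-0.016696·-0.454545=0.0076; V=1.725019+-0.016696+0.007589=1.7159
k=7 load: inc=0.007589, refl=0.007589·-0.333333=-0.0025; V=1.708323+0.007589+-0.002530=1.7134
k=8 src: inc=-0.002530, refl=-0.002530·-0.454545=0.0011; V=1.715912+-0.002530+0.001150=1.7145

0 0 source 2.1818
1 5 load 1.4545
2 10 source 1.7851
3 15 load 1.6749
4 20 source 1.7250
5 25 load 1.7083
6 30 source 1.7159
7 35 load 1.7134
8 40 source 1.7145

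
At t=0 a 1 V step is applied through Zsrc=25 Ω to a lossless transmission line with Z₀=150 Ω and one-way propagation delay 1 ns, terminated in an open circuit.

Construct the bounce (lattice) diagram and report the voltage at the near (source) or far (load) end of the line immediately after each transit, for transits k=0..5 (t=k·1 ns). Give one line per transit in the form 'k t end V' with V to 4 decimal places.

0 0 source 0.8571
1 1 load 1.7143
2 2 source 1.1020
3 3 load 0.4898
4 4 source 0.9271
5 5 load 1.3644

Γ_L=1.000000, Γ_S=-0.714286; launch V₁=1·150/175=0.857143
k=0 src: V=0.8571
k=1 load: inc=0.857143, refl=0.857143·1.000000=0.8571; V=0.000000+0.857143+0.857143=1.7143
k=2 src: inc=0.857143, refl=0.857143·-0.714286=-0.6122; V=0.857143+0.857143+-0.612245=1.1020
k=3 load: inc=-0.612245, refl=-0.612245·1.000000=-0.6122; V=1.714286+-0.612245+-0.612245=0.4898
k=4 src: inc=-0.612245, refl=-0.612245·-0.714286=0.4373; V=1.102041+-0.612245+0.437318=0.9271
k=5 load: inc=0.437318, refl=0.437318·1.000000=0.4373; V=0.489796+0.437318+0.437318=1.3644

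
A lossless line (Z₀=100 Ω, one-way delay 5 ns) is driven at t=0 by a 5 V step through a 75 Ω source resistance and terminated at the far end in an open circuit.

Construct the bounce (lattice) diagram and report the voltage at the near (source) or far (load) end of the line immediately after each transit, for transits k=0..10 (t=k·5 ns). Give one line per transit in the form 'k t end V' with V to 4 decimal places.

Γ_L=1.000000, Γ_S=-0.142857; launch V₁=5·100/175=2.857143
k=0 src: V=2.8571
k=1 load: inc=2.857143, refl=2.857143·1.000000=2.8571; V=0.000000+2.857143+2.857143=5.7143
k=2 src: inc=2.857143, refl=2.857143·-0.142857=-0.4082; V=2.857143+2.857143+-0.408163=5.3061
k=3 load: inc=-0.408163, refl=-0.408163·1.000000=-0.4082; V=5.714286+-0.408163+-0.408163=4.8980
k=4 src: inc=-0.408163, refl=-0.408163·-0.142857=0.0583; V=5.306122+-0.408163+0.058309=4.9563
k=5 load: inc=0.058309, refl=0.058309·1.000000=0.0583; V=4.897959+0.058309+0.058309=5.0146
k=6 src: inc=0.058309, refl=0.058309·-0.142857=-0.0083; V=4.956268+0.058309+-0.008330=5.0062
k=7 load: inc=-0.008330, refl=-0.008330·1.000000=-0.0083; V=5.014577+-0.008330+-0.008330=4.9979
k=8 src: inc=-0.008330, refl=-0.008330·-0.142857=0.0012; V=5.006247+-0.008330+0.001190=4.9991
k=9 load: inc=0.001190, refl=0.001190·1.000000=0.0012; V=4.997918+0.001190+0.001190=5.0003
k=10 src: inc=0.001190, refl=0.001190·-0.142857=-0.0002; V=4.999108+0.001190+-0.000170=5.0001

0 0 source 2.8571
1 5 load 5.7143
2 10 source 5.3061
3 15 load 4.8980
4 20 source 4.9563
5 25 load 5.0146
6 30 source 5.0062
7 35 load 4.9979
8 40 source 4.9991
9 45 load 5.0003
10 50 source 5.0001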